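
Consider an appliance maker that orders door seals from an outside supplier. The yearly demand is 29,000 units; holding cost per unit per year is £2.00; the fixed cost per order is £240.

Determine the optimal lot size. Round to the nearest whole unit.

2,638 units

Optimal lot size Q* = (2 × 29,000 × £240 / £2)^½ ≈ 2,638.18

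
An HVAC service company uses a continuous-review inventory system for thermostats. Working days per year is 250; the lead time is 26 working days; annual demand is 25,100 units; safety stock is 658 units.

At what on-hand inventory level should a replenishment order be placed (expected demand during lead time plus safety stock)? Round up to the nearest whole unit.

3,269 units

Daily demand d = 25,100 / 250 = 100.400 units/day
Demand during lead time = 100.400 × 26 = 2,610.40
Reorder point = 2,610.40 + 658 = 3,268.40 → round up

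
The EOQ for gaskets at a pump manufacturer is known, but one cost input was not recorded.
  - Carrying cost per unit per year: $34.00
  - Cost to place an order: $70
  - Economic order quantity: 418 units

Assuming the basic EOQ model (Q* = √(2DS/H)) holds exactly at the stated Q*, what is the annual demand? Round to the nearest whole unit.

42,433 units per year

EOQ relation: Q² = 2DS/H, so rearrange for the unknown.
D = Q²H / (2S) = 418² × 34 / (2 × 70) = 42,432.97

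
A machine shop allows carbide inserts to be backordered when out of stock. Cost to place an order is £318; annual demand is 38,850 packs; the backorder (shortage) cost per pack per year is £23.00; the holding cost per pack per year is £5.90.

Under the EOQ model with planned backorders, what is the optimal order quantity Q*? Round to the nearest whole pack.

2,294 packs

Q* = √(2DS/H) · √((H + b)/b)
   = √(2 × 38,850 × 318 / 5.9) · √((5.9 + 23) / 23)
   = 2,046.436 × 1.1209 ≈ 2,293.95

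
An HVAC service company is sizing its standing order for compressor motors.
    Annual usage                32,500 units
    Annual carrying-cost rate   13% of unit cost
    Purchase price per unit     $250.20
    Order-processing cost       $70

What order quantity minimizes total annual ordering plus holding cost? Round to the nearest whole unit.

Carrying cost H = $250.2 × 13% = $32.5260/unit/yr
Optimal lot size Q* = (2 × 32,500 × $70 / $32.526)^½ ≈ 374.02

374 units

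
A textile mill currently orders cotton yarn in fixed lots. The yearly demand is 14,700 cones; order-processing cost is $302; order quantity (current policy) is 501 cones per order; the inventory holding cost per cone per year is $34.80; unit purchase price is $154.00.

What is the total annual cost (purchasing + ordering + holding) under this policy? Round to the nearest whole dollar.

Annual ordering cost = (D/Q)·S = (14,700/501) × 302 = $8,861.08
Annual holding cost  = (Q/2)·H = (501/2) × 34.8 = $8,717.40
Purchase cost = D·C = 14,700 × 154 = $2,263,800.00
Total = $8,861.08 + $8,717.40 + $2,263,800.00 = $2,281,378.48

$2,281,378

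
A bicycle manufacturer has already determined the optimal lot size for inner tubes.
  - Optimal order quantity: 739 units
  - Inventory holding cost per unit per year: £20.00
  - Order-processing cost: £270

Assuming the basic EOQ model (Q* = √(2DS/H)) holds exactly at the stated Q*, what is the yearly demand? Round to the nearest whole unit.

Since Q* = (2DS/H)^½, squaring gives Q*²·H = 2DS.
D = Q²H / (2S) = 739² × 20 / (2 × 270) = 20,226.70

20,227 units per year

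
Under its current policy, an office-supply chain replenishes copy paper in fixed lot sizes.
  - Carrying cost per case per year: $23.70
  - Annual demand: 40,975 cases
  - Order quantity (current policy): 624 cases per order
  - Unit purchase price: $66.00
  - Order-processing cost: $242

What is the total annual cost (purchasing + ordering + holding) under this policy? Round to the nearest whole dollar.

$2,727,635

Annual ordering cost = (D/Q)·S = (40,975/624) × 242 = $15,890.95
Annual holding cost  = (Q/2)·H = (624/2) × 23.7 = $7,394.40
Purchase cost = D·C = 40,975 × 66 = $2,704,350.00
Total = $15,890.95 + $7,394.40 + $2,704,350.00 = $2,727,635.35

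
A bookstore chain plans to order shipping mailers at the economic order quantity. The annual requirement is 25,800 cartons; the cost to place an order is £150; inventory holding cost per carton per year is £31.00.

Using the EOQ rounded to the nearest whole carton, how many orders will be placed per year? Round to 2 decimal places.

EOQ = √(2DS/H) = √(2 × 25,800 × 150 / 31)
    = √(249,677.42) ≈ 499.68 → Q = 500
Orders per year = D/Q = 25,800 / 500 = 51.600

51.60 orders per year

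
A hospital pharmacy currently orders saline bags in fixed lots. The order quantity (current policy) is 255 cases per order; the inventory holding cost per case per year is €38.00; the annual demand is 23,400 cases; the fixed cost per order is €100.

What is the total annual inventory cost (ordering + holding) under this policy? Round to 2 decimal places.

Annual ordering cost = (D/Q)·S = (23,400/255) × 100 = €9,176.47
Annual holding cost  = (Q/2)·H = (255/2) × 38 = €4,845.00
Total = €9,176.47 + €4,845.00 = €14,021.47

€14,021.47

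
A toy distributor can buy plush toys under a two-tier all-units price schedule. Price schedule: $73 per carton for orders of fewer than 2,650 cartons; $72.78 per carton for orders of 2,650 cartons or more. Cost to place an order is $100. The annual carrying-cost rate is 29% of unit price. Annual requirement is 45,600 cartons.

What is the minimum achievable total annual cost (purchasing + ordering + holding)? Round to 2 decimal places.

H₁ = 29%×$73 = $21.1700;  H₂ = 29%×$72.78 = $21.1062
EOQ₁ = √(2×45,600×100/21.1700) = 656.35  (< 2,650, feasible at tier 1)
EOQ₂ = √(2×45,600×100/21.1062) = 657.34  (< 2,650 → use Q = 2,650 at tier-2 price)
TC(tier 1 (EOQ₁), Q≈656.4) = $3,342,694.98
TC(tier 2, Q≈2,650.0) = $3,348,454.47
Minimum at tier 1 (EOQ₁): $3,342,694.98

$3,342,694.98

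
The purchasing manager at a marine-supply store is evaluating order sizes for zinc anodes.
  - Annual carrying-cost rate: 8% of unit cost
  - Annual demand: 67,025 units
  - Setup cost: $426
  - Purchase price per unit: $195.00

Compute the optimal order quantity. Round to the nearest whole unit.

H = i·C = 0.08 × $195 = $15.6000 per unit-year
Optimal lot size Q* = (2 × 67,025 × $426 / $15.6)^½ ≈ 1,913.27

1,913 units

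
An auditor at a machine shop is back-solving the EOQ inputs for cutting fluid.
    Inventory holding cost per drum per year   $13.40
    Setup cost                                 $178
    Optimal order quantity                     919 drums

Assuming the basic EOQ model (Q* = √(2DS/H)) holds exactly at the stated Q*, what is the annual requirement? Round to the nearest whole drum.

From Q* = √(2DS/H) ⇒ Q*² = 2DS/H.
D = Q²H / (2S) = 919² × 13.4 / (2 × 178) = 31,789.66

31,790 drums per year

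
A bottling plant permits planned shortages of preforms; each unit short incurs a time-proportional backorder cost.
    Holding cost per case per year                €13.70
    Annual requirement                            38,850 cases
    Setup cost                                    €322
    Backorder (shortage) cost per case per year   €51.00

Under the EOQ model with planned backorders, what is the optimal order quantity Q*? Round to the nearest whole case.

1,522 cases

Basic EOQ = √(2·38,850·322/13.7) = 1,351.382
Backorder adjustment √((H+b)/b) = √((13.7+51)/51) = 1.1263
Q* = 1,351.382 × 1.1263 ≈ 1,522.11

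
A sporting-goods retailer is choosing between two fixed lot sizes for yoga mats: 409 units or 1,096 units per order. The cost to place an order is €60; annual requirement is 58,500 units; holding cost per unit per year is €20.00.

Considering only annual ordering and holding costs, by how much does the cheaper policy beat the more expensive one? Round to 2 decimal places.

€1,490.65

For each Q, cost = (D/Q)·S + (Q/2)·H.
TC(409) = (58,500/409)×60 + (409/2)×20 = €12,671.91
TC(1,096) = (58,500/1,096)×60 + (1,096/2)×20 = €14,162.55
|ΔTC| = |€12,671.91 − €14,162.55| = €1,490.65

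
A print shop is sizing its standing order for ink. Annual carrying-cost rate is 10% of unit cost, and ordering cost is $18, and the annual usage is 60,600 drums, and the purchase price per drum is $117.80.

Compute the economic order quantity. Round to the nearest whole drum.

H = i·C = 0.1 × $117.8 = $11.7800 per drum-year
Q* = √(2·D·S / H) = √(2·60,600·18 / 11.78) = √185,195.2 ≈ 430.34

430 drums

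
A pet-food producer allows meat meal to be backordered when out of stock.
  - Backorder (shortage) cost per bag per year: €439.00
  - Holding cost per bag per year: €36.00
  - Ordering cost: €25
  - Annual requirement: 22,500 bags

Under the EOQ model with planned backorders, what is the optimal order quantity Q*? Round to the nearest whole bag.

184 bags

Basic EOQ = √(2·22,500·25/36) = 176.777
Backorder adjustment √((H+b)/b) = √((36+439)/439) = 1.0402
Q* = 176.777 × 1.0402 ≈ 183.88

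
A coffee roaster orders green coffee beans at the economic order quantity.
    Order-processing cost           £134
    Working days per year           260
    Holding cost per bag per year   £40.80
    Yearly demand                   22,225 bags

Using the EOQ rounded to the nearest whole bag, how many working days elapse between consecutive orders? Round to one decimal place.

2DS/H = 2·22,225·134/40.8 = 145,987.75
EOQ = √145,987.75 ≈ 382.08 → Q = 382 bags
T = Q/D × 260 days = 382/22,225 × 260 = 4.469 days

4.5 days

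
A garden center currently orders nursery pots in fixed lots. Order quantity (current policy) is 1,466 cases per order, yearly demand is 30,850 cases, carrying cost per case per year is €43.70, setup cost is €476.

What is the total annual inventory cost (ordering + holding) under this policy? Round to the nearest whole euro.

Ordering: D/Q × S = 30,850/1,466 × €476 = €10,016.78
Holding:  Q/2 × H = 1,466/2 × €43.7 = €32,032.10
Total = €10,016.78 + €32,032.10 = €42,048.88

€42,049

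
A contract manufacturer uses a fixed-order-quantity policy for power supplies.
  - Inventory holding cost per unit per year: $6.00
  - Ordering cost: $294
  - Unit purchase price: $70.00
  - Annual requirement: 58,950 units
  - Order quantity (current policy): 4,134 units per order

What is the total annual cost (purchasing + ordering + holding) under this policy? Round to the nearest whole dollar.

$4,143,094

Orders/yr = 58,950/4,134 = 14.260; ordering cost = 14.260 × $294 = $4,192.38
Average inventory = 4,134/2 = 2067; holding cost = 2067 × $6 = $12,402.00
Purchase cost = D·C = 58,950 × 70 = $4,126,500.00
Total = $4,192.38 + $12,402.00 + $4,126,500.00 = $4,143,094.38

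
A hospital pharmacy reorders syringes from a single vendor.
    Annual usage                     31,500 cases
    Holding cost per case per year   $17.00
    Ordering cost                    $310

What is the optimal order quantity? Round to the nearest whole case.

EOQ = √(2DS/H) = √(2 × 31,500 × 310 / 17)
    = √(1,148,823.53) ≈ 1,071.83

1,072 cases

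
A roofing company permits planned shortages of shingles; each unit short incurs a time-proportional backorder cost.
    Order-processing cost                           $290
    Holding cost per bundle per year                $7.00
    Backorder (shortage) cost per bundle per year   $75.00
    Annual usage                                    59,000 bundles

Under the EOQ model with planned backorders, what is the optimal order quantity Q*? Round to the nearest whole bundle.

2,312 bundles

Basic EOQ = √(2·59,000·290/7) = 2,211.011
Backorder adjustment √((H+b)/b) = √((7+75)/75) = 1.0456
Q* = 2,211.011 × 1.0456 ≈ 2,311.89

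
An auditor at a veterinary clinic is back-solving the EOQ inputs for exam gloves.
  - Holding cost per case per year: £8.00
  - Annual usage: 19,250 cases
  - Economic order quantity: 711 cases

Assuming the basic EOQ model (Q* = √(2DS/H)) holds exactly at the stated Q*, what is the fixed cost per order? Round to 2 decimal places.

Since Q* = (2DS/H)^½, squaring gives Q*²·H = 2DS.
S = Q²H / (2D) = 711² × 8 / (2 × 19,250) = 105.0433

£105.04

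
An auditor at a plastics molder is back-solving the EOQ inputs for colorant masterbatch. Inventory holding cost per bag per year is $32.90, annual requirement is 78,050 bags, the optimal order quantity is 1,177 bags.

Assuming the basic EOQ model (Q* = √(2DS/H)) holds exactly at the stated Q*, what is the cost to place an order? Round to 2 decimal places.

From Q* = √(2DS/H) ⇒ Q*² = 2DS/H.
S = Q²H / (2D) = 1,177² × 32.9 / (2 × 78,050) = 291.9752

$291.98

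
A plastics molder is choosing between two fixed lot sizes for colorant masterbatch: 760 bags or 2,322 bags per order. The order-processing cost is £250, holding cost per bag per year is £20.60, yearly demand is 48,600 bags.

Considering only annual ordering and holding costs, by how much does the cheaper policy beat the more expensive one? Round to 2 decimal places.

£5,334.32

TC(Q) = (D/Q)S + (Q/2)H
TC(760) = (48,600/760)×250 + (760/2)×20.6 = £23,814.84
TC(2,322) = (48,600/2,322)×250 + (2,322/2)×20.6 = £29,149.16
Cheaper: Q = 760.  Difference = £5,334.32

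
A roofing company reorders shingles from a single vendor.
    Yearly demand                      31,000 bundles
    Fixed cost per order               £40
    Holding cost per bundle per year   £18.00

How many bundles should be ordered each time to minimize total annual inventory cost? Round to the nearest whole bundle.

EOQ = √(2DS/H) = √(2 × 31,000 × 40 / 18)
    = √(137,777.78) ≈ 371.18

371 bundles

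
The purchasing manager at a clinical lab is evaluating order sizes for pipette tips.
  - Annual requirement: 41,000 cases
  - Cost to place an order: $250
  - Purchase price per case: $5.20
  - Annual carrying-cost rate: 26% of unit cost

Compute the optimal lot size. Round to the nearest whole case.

Carrying cost H = $5.2 × 26% = $1.3520/case/yr
EOQ = √(2DS/H) = √(2 × 41,000 × 250 / 1.352)
    = √(15,162,721.89) ≈ 3,893.93

3,894 cases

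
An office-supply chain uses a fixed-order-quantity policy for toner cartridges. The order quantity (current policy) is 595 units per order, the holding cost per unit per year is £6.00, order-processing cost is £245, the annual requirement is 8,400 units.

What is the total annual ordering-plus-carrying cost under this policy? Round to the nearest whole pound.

Ordering: D/Q × S = 8,400/595 × £245 = £3,458.82
Holding:  Q/2 × H = 595/2 × £6 = £1,785.00
Total = £3,458.82 + £1,785.00 = £5,243.82

£5,244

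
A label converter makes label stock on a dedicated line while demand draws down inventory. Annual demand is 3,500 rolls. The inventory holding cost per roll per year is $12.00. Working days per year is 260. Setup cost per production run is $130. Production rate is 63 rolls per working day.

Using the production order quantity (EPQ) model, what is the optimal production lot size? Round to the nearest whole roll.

311 rolls

Daily demand d = 3,500/260 = 13.462; p = 63; 1 − d/p = 0.78632
EPQ = √(2DS / (H(1 − d/p)))
    = √(2 × 3,500 × 130 / (12 × 0.78632)) ≈ 310.55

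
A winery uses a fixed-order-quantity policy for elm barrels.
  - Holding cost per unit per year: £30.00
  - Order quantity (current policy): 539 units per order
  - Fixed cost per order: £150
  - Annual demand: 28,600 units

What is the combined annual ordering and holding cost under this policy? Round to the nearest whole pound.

Ordering: D/Q × S = 28,600/539 × £150 = £7,959.18
Holding:  Q/2 × H = 539/2 × £30 = £8,085.00
Total = £7,959.18 + £8,085.00 = £16,044.18

£16,044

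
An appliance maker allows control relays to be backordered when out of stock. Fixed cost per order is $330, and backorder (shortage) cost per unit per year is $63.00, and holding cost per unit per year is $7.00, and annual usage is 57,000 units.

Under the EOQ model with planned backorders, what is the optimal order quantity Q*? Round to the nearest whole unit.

Basic EOQ = √(2·57,000·330/7) = 2,318.251
Backorder adjustment √((H+b)/b) = √((7+63)/63) = 1.0541
Q* = 2,318.251 × 1.0541 ≈ 2,443.65

2,444 units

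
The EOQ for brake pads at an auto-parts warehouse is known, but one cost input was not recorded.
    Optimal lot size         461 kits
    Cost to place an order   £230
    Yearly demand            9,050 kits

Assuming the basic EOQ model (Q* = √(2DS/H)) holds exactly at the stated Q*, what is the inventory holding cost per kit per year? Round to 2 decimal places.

£19.59

EOQ relation: Q² = 2DS/H, so rearrange for the unknown.
H = 2DS / Q² = 2 × 9,050 × 230 / 461² = 19.5887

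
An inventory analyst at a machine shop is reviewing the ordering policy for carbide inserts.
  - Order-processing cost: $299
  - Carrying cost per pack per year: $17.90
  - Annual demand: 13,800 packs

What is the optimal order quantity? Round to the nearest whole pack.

EOQ = √(2DS/H) = √(2 × 13,800 × 299 / 17.9)
    = √(461,027.93) ≈ 678.99

679 packs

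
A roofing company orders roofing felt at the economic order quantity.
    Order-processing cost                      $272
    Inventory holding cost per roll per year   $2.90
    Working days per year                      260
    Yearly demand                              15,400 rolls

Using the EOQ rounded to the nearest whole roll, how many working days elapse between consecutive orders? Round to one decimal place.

2DS/H = 2·15,400·272/2.9 = 2,888,827.59
EOQ = √2,888,827.59 ≈ 1,699.66 → Q = 1,700 rolls
T = Q/D × 260 days = 1,700/15,400 × 260 = 28.701 days

28.7 days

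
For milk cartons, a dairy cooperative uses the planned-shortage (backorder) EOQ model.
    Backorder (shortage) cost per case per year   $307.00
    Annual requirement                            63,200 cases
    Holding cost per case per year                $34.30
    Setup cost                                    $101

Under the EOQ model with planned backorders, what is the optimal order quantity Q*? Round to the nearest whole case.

643 cases

Q* = √(2DS/H) · √((H + b)/b)
   = √(2 × 63,200 × 101 / 34.3) · √((34.3 + 307) / 307)
   = 610.081 × 1.0544 ≈ 643.26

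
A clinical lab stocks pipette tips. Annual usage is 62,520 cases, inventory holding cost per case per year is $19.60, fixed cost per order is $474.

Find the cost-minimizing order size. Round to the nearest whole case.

2DS/H = 2·62,520·474/19.6 = 3,023,926.53
EOQ = √3,023,926.53 ≈ 1,738.94

1,739 cases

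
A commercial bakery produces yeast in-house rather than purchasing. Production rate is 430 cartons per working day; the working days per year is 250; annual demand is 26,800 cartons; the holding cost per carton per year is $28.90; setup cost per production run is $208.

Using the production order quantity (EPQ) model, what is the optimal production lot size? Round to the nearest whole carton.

717 cartons

d = 26,800/250 = 107.2000 cartons/day;  effective holding cost H(1 − d/p) = 28.9·(1 − 107.2000/430) = 21.69516
Q* = √(2DS / H_eff) = √(2·26,800·208 / 21.69516) ≈ 716.86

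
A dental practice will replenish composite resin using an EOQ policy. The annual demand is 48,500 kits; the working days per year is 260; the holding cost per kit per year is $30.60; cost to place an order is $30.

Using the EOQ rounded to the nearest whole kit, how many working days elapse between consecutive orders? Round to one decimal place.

1.7 days

EOQ = √(2DS/H) = √(2 × 48,500 × 30 / 30.6)
    = √(95,098.04) ≈ 308.38 → Q = 308 kits
T = Q/D × 260 days = 308/48,500 × 260 = 1.651 days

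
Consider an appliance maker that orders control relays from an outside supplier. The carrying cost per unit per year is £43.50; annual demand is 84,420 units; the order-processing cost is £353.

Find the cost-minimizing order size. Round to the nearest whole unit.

1,171 units

Optimal lot size Q* = (2 × 84,420 × £353 / £43.5)^½ ≈ 1,170.52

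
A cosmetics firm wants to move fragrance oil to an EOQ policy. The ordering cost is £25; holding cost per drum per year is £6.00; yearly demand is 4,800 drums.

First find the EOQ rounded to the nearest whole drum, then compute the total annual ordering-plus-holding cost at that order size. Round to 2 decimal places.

£1,200.00

2DS/H = 2·4,800·25/6 = 40,000.00
EOQ = √40,000.00 ≈ 200.00 → Q = 200 drums
Orders/yr = 4,800/200 = 24.000; ordering cost = 24.000 × £25 = £600.00
Average inventory = 200/2 = 100; holding cost = 100 × £6 = £600.00
Total = £600.00 + £600.00 = £1,200.00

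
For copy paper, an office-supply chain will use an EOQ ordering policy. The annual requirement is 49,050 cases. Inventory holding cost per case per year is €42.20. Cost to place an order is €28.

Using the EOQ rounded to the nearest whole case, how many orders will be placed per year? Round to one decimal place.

192.4 orders per year

EOQ = √(2DS/H) = √(2 × 49,050 × 28 / 42.2)
    = √(65,090.05) ≈ 255.13 → Q = 255
Orders per year = D/Q = 49,050 / 255 = 192.353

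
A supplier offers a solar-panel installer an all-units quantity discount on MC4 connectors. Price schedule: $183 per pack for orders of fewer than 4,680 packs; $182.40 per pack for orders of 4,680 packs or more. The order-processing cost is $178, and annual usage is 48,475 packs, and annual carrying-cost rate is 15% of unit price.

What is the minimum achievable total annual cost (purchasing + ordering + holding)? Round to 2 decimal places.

H₁ = 15%×$183 = $27.4500;  H₂ = 15%×$182.40 = $27.3600
EOQ₁ = √(2×48,475×178/27.4500) = 792.89  (< 4,680, feasible at tier 1)
EOQ₂ = √(2×48,475×178/27.3600) = 794.19  (< 4,680 → use Q = 4,680 at tier-2 price)
TC(tier 1 (EOQ₁), Q≈792.9) = $8,892,689.82
TC(tier 2, Q≈4,680.0) = $8,907,706.11
Minimum at tier 1 (EOQ₁): $8,892,689.82

$8,892,689.82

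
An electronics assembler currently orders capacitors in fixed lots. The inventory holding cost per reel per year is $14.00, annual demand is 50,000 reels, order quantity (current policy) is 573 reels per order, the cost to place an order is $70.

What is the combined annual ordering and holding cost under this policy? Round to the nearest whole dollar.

$10,119

Ordering: D/Q × S = 50,000/573 × $70 = $6,108.20
Holding:  Q/2 × H = 573/2 × $14 = $4,011.00
Total = $6,108.20 + $4,011.00 = $10,119.20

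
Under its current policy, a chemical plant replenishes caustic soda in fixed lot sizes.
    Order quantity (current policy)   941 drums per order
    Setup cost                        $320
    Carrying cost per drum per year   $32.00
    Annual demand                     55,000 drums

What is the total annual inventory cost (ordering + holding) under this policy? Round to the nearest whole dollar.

$33,760

Ordering: D/Q × S = 55,000/941 × $320 = $18,703.51
Holding:  Q/2 × H = 941/2 × $32 = $15,056.00
Total = $18,703.51 + $15,056.00 = $33,759.51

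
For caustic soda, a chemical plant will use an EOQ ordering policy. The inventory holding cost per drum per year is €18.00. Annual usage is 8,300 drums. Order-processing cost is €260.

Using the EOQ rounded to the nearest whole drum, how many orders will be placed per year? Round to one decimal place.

16.9 orders per year

Q* = √(2·D·S / H) = √(2·8,300·260 / 18) = √239,777.8 ≈ 489.67 → Q = 490
Orders per year = D/Q = 8,300 / 490 = 16.939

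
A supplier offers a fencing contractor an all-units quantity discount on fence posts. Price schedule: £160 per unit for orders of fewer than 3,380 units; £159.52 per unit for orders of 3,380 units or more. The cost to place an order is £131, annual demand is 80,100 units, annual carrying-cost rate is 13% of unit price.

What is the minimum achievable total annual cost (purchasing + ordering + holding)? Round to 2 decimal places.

H₁ = 13%×£160 = £20.8000;  H₂ = 13%×£159.52 = £20.7376
EOQ₁ = √(2×80,100×131/20.8000) = 1,004.47  (< 3,380, feasible at tier 1)
EOQ₂ = √(2×80,100×131/20.7376) = 1,005.98  (< 3,380 → use Q = 3,380 at tier-2 price)
TC(tier 1 (EOQ₁), Q≈1,004.5) = £12,836,892.89
TC(tier 2, Q≈3,380.0) = £12,815,703.01
Minimum at tier 2: £12,815,703.01

£12,815,703.01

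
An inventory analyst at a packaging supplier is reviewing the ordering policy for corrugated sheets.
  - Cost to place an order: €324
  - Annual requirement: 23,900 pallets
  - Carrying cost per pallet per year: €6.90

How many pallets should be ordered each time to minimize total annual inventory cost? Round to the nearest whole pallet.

1,498 pallets

EOQ = √(2DS/H) = √(2 × 23,900 × 324 / 6.9)
    = √(2,244,521.74) ≈ 1,498.17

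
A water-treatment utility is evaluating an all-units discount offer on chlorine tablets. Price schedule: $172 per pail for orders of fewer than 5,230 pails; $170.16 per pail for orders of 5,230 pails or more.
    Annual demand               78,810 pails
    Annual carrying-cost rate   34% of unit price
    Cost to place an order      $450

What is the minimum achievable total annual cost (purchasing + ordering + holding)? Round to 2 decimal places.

$13,568,379.83

H₁ = 34%×$172 = $58.4800;  H₂ = 34%×$170.16 = $57.8544
EOQ₁ = √(2×78,810×450/58.4800) = 1,101.31  (< 5,230, feasible at tier 1)
EOQ₂ = √(2×78,810×450/57.8544) = 1,107.24  (< 5,230 → use Q = 5,230 at tier-2 price)
TC(tier 1 (EOQ₁), Q≈1,101.3) = $13,619,724.41
TC(tier 2, Q≈5,230.0) = $13,568,379.83
Minimum at tier 2: $13,568,379.83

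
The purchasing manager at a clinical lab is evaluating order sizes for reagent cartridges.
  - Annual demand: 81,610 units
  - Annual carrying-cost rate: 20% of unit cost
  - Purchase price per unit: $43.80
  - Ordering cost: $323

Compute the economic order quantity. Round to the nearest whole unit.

2,453 units

H = i·C = 0.2 × $43.8 = $8.7600 per unit-year
Q* = √(2·D·S / H) = √(2·81,610·323 / 8.76) = √6,018,271.7 ≈ 2,453.22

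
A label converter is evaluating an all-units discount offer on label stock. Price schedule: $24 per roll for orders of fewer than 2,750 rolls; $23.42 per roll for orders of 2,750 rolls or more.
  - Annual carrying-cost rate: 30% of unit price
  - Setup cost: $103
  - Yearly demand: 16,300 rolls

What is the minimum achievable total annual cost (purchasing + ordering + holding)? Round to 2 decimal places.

$392,017.26

H₁ = 30%×$24 = $7.2000;  H₂ = 30%×$23.42 = $7.0260
EOQ₁ = √(2×16,300×103/7.2000) = 682.91  (< 2,750, feasible at tier 1)
EOQ₂ = √(2×16,300×103/7.0260) = 691.31  (< 2,750 → use Q = 2,750 at tier-2 price)
TC(tier 1 (EOQ₁), Q≈682.9) = $396,116.93
TC(tier 2, Q≈2,750.0) = $392,017.26
Minimum at tier 2: $392,017.26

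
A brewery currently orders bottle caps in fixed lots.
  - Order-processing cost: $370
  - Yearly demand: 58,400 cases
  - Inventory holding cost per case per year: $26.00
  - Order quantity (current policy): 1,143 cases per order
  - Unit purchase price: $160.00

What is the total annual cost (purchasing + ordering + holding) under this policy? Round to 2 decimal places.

$9,377,763.64

Orders/yr = 58,400/1,143 = 51.094; ordering cost = 51.094 × $370 = $18,904.64
Average inventory = 1,143/2 = 571.5; holding cost = 571.5 × $26 = $14,859.00
Purchase cost = D·C = 58,400 × 160 = $9,344,000.00
Total = $18,904.64 + $14,859.00 + $9,344,000.00 = $9,377,763.64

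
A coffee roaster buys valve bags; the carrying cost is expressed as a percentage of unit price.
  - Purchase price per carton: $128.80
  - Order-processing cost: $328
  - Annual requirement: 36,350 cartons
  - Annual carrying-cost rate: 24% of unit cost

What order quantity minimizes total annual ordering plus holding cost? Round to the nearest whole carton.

H = i·C = 0.24 × $128.8 = $30.9120 per carton-year
Optimal lot size Q* = (2 × 36,350 × $328 / $30.912)^½ ≈ 878.30

878 cartons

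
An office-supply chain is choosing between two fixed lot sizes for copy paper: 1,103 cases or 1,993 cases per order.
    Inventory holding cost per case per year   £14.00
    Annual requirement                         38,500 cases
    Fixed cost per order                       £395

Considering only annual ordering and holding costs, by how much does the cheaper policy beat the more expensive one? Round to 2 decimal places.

Annual cost at Q: ordering D·S/Q plus holding Q·H/2.
TC(1,103) = (38,500/1,103)×395 + (1,103/2)×14 = £21,508.40
TC(1,993) = (38,500/1,993)×395 + (1,993/2)×14 = £21,581.46
Cheaper: Q = 1,103.  Difference = £73.06

£73.06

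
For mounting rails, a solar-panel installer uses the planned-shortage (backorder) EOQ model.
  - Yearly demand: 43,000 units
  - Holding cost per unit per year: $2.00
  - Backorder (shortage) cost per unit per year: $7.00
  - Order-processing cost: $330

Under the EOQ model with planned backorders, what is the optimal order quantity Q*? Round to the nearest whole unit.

4,271 units

Q* = √(2DS/H) · √((H + b)/b)
   = √(2 × 43,000 × 330 / 2) · √((2 + 7) / 7)
   = 3,766.962 × 1.1339 ≈ 4,271.33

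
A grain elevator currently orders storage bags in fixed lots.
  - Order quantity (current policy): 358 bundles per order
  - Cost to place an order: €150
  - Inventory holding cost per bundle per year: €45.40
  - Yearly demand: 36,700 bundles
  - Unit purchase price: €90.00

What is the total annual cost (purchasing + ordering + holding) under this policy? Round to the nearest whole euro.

€3,326,504

Orders/yr = 36,700/358 = 102.514; ordering cost = 102.514 × €150 = €15,377.09
Average inventory = 358/2 = 179; holding cost = 179 × €45.4 = €8,126.60
Purchase cost = D·C = 36,700 × 90 = €3,303,000.00
Total = €15,377.09 + €8,126.60 + €3,303,000.00 = €3,326,503.69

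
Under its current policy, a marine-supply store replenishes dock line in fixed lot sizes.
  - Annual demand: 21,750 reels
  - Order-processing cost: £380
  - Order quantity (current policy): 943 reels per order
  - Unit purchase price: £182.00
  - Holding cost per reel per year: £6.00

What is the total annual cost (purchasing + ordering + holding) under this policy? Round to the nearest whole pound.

Orders/yr = 21,750/943 = 23.065; ordering cost = 23.065 × £380 = £8,764.58
Average inventory = 943/2 = 471.5; holding cost = 471.5 × £6 = £2,829.00
Purchase cost = D·C = 21,750 × 182 = £3,958,500.00
Total = £8,764.58 + £2,829.00 + £3,958,500.00 = £3,970,093.58

£3,970,094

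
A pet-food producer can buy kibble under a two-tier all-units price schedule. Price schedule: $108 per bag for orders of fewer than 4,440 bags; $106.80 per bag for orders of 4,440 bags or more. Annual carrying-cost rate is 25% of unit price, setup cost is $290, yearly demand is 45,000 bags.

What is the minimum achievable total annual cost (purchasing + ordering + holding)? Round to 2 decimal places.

$4,868,213.19

H₁ = 25%×$108 = $27.0000;  H₂ = 25%×$106.80 = $26.7000
EOQ₁ = √(2×45,000×290/27.0000) = 983.19  (< 4,440, feasible at tier 1)
EOQ₂ = √(2×45,000×290/26.7000) = 988.70  (< 4,440 → use Q = 4,440 at tier-2 price)
TC(tier 1 (EOQ₁), Q≈983.2) = $4,886,546.19
TC(tier 2, Q≈4,440.0) = $4,868,213.19
Minimum at tier 2: $4,868,213.19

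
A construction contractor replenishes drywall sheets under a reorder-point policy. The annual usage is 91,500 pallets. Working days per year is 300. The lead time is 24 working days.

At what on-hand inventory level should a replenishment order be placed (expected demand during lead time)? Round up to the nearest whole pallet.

Daily demand d = 91,500 / 300 = 305.000 pallets/day
Demand during lead time = 305.000 × 24 = 7,320.00
Reorder point = 7,320.00 → round up

7,320 pallets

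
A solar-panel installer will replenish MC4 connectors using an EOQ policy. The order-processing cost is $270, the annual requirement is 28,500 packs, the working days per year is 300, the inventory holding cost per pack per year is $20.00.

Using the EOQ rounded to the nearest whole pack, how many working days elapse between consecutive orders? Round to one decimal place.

EOQ = √(2DS/H) = √(2 × 28,500 × 270 / 20)
    = √(769,500.00) ≈ 877.21 → Q = 877 packs
Days between orders = 300 / (D/Q) = 300 / 32.497 ≈ 9.232

9.2 days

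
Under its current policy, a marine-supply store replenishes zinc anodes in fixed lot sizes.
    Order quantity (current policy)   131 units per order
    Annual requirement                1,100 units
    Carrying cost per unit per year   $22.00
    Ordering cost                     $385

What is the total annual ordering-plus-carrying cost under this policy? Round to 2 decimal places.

Ordering: D/Q × S = 1,100/131 × $385 = $3,232.82
Holding:  Q/2 × H = 131/2 × $22 = $1,441.00
Total = $3,232.82 + $1,441.00 = $4,673.82

$4,673.82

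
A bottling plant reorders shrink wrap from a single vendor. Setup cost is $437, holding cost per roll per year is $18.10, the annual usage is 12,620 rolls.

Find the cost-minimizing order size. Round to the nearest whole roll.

Optimal lot size Q* = (2 × 12,620 × $437 / $18.1)^½ ≈ 780.63

781 rolls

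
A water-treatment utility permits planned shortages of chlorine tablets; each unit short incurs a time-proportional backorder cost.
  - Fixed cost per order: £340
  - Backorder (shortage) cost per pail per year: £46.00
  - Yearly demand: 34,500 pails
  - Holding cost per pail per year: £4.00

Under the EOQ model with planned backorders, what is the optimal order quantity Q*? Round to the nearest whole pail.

Q* = √(2DS/H) · √((H + b)/b)
   = √(2 × 34,500 × 340 / 4) · √((4 + 46) / 46)
   = 2,421.776 × 1.0426 ≈ 2,524.88

2,525 pails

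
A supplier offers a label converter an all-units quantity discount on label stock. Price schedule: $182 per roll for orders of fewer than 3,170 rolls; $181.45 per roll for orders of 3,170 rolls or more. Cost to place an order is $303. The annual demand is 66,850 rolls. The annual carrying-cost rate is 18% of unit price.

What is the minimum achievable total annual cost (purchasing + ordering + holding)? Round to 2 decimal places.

$12,188,089.95

H₁ = 18%×$182 = $32.7600;  H₂ = 18%×$181.45 = $32.6610
EOQ₁ = √(2×66,850×303/32.7600) = 1,112.03  (< 3,170, feasible at tier 1)
EOQ₂ = √(2×66,850×303/32.6610) = 1,113.71  (< 3,170 → use Q = 3,170 at tier-2 price)
TC(tier 1 (EOQ₁), Q≈1,112.0) = $12,203,129.98
TC(tier 2, Q≈3,170.0) = $12,188,089.95
Minimum at tier 2: $12,188,089.95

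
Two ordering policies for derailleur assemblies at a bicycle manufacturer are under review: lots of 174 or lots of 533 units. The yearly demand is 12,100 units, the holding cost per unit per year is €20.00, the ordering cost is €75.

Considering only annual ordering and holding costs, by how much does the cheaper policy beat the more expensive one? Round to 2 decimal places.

€77.11

TC(Q) = (D/Q)S + (Q/2)H
TC(174) = (12,100/174)×75 + (174/2)×20 = €6,955.52
TC(533) = (12,100/533)×75 + (533/2)×20 = €7,032.63
Cheaper: Q = 174.  Difference = €77.11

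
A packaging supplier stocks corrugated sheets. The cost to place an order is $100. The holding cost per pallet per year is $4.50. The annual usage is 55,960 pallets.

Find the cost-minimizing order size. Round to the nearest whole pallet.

Q* = √(2·D·S / H) = √(2·55,960·100 / 4.5) = √2,487,111.1 ≈ 1,577.06

1,577 pallets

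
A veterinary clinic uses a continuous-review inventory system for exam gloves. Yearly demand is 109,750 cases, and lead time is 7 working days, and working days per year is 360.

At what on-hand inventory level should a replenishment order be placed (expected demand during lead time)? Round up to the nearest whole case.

2,135 cases

Daily demand d = 109,750 / 360 = 304.861 cases/day
Demand during lead time = 304.861 × 7 = 2,134.03
Reorder point = 2,134.03 → round up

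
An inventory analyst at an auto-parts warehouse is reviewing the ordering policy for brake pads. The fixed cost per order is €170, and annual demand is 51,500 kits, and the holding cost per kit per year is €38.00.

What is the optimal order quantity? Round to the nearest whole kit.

679 kits

Optimal lot size Q* = (2 × 51,500 × €170 / €38)^½ ≈ 678.81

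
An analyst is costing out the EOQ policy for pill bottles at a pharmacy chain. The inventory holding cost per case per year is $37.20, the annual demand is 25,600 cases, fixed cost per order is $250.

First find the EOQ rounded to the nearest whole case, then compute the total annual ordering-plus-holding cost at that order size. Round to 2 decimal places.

$21,821.10

2DS/H = 2·25,600·250/37.2 = 344,086.02
EOQ = √344,086.02 ≈ 586.59 → Q = 587 cases
Annual ordering cost = (D/Q)·S = (25,600/587) × 250 = $10,902.90
Annual holding cost  = (Q/2)·H = (587/2) × 37.2 = $10,918.20
Total = $10,902.90 + $10,918.20 = $21,821.10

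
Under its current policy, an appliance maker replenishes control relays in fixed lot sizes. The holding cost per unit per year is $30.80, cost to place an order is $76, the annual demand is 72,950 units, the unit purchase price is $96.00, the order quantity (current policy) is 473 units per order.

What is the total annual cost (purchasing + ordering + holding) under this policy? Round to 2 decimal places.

$7,022,205.55

Ordering: D/Q × S = 72,950/473 × $76 = $11,721.35
Holding:  Q/2 × H = 473/2 × $30.8 = $7,284.20
Purchase cost = D·C = 72,950 × 96 = $7,003,200.00
Total = $11,721.35 + $7,284.20 + $7,003,200.00 = $7,022,205.55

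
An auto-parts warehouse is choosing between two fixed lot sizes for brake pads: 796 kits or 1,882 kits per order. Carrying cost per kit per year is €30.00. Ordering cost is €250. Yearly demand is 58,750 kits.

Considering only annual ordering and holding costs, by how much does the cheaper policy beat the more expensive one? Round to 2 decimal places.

Annual cost at Q: ordering D·S/Q plus holding Q·H/2.
TC(796) = (58,750/796)×250 + (796/2)×30 = €30,391.63
TC(1,882) = (58,750/1,882)×250 + (1,882/2)×30 = €36,034.20
|ΔTC| = |€30,391.63 − €36,034.20| = €5,642.56

€5,642.56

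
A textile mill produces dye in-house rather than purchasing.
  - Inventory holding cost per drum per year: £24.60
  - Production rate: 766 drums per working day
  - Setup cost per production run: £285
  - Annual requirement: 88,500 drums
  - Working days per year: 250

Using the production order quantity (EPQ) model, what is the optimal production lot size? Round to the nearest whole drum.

1,953 drums

Daily demand d = 88,500/250 = 354.000; p = 766; 1 − d/p = 0.53786
EPQ = √(2DS / (H(1 − d/p)))
    = √(2 × 88,500 × 285 / (24.6 × 0.53786)) ≈ 1,952.57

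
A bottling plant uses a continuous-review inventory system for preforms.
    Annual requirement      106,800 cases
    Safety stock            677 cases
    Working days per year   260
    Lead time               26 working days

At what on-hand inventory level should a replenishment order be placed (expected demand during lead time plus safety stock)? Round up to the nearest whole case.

Daily demand d = 106,800 / 260 = 410.769 cases/day
Demand during lead time = 410.769 × 26 = 10,680.00
Reorder point = 10,680.00 + 677 = 11,357.00 → round up

11,357 cases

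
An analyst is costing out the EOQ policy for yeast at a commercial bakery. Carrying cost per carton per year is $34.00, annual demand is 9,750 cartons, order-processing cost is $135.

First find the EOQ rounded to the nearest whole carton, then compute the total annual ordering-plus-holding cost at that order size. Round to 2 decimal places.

$9,460.71

2DS/H = 2·9,750·135/34 = 77,426.47
EOQ = √77,426.47 ≈ 278.26 → Q = 278 cartons
Annual ordering cost = (D/Q)·S = (9,750/278) × 135 = $4,734.71
Annual holding cost  = (Q/2)·H = (278/2) × 34 = $4,726.00
Total = $4,734.71 + $4,726.00 = $9,460.71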